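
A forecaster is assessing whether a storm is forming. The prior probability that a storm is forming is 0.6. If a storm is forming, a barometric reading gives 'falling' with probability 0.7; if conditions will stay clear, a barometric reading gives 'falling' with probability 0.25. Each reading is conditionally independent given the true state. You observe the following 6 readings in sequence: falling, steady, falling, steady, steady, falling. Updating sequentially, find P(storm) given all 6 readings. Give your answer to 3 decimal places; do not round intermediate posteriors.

After 'falling': P(storm) = 0.7·0.6000 / (0.7·0.6000 + 0.25·0.4000) ≈ 0.8077
After 'steady': P(storm) = 0.3·0.8077 / (0.3·0.8077 + 0.75·0.1923) ≈ 0.6269
After 'falling': P(storm) = 0.7·0.6269 / (0.7·0.6269 + 0.25·0.3731) ≈ 0.8247
After 'steady': P(storm) = 0.3·0.8247 / (0.3·0.8247 + 0.75·0.1753) ≈ 0.6530
After 'steady': P(storm) = 0.3·0.6530 / (0.3·0.6530 + 0.75·0.3470) ≈ 0.4294
After 'falling': P(storm) = 0.7·0.4294 / (0.7·0.4294 + 0.25·0.5706) ≈ 0.6782

0.678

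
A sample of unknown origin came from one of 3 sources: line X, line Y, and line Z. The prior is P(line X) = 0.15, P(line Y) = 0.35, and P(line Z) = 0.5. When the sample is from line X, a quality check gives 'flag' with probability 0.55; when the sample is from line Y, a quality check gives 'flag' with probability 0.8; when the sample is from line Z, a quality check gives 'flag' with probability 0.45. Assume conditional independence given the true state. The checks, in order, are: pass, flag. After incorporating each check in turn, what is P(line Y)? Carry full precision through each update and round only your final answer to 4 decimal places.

0.2582

Apply Bayes' rule sequentially, carrying P(line Y) forward.
After 'pass': normaliser = 0.45·0.1500 + 0.2·0.3500 + 0.55·0.5000; P(line X) ≈ 0.1636, P(line Y) ≈ 0.1697, P(line Z) ≈ 0.6667
After 'flag': normaliser = 0.55·0.1636 + 0.8·0.1697 + 0.45·0.6667; P(line X) ≈ 0.1712, P(line Y) ≈ 0.2582, P(line Z) ≈ 0.5706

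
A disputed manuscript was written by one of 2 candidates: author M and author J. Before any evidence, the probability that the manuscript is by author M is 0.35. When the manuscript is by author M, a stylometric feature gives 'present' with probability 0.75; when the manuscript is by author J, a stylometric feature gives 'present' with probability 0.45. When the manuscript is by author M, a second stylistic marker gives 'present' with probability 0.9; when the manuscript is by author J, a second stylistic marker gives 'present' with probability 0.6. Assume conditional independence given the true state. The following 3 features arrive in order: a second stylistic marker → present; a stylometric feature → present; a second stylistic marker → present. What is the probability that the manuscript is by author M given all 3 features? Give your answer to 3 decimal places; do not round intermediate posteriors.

After a second stylistic marker='present': P(author M) = 0.9·0.3500 / (0.9·0.3500 + 0.6·0.6500) ≈ 0.4468
After a stylometric feature='present': P(author M) = 0.75·0.4468 / (0.75·0.4468 + 0.45·0.5532) ≈ 0.5738
After a second stylistic marker='present': P(author M) = 0.9·0.5738 / (0.9·0.5738 + 0.6·0.4262) ≈ 0.6688

0.669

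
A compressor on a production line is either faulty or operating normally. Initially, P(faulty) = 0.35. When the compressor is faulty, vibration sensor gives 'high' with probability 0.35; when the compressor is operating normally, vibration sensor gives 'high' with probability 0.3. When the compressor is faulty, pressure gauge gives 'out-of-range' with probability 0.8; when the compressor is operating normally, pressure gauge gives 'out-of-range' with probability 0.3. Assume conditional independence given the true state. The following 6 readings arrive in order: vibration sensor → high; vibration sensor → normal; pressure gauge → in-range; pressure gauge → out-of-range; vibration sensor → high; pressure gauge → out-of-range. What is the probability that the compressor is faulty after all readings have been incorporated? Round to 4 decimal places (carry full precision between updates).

0.5803

After vibration sensor='high': P(faulty) = 0.35·0.3500 / (0.35·0.3500 + 0.3·0.6500) ≈ 0.3858
After vibration sensor='normal': P(faulty) = 0.65·0.3858 / (0.65·0.3858 + 0.7·0.6142) ≈ 0.3684
After pressure gauge='in-range': P(faulty) = 0.2·0.3684 / (0.2·0.3684 + 0.7·0.6316) ≈ 0.1429
After pressure gauge='out-of-range': P(faulty) = 0.8·0.1429 / (0.8·0.1429 + 0.3·0.8571) ≈ 0.3077
After vibration sensor='high': P(faulty) = 0.35·0.3077 / (0.35·0.3077 + 0.3·0.6923) ≈ 0.3415
After pressure gauge='out-of-range': P(faulty) = 0.8·0.3415 / (0.8·0.3415 + 0.3·0.6585) ≈ 0.5803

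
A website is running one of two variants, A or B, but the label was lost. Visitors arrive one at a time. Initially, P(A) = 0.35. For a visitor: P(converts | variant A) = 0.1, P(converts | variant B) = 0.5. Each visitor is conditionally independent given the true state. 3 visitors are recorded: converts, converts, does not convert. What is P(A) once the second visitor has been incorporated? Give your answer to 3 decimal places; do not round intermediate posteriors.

0.021

After 'converts': P(A) = 0.1·0.3500 / (0.1·0.3500 + 0.5·0.6500) ≈ 0.0972
After 'converts': P(A) = 0.1·0.0972 / (0.1·0.0972 + 0.5·0.9028) ≈ 0.0211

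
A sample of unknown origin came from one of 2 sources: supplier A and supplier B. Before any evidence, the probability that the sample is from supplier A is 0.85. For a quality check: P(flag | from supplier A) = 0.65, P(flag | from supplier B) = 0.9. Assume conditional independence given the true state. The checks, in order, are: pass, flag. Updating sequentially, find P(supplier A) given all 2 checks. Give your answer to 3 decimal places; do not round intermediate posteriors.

After 'pass': P(supplier A) = 0.35·0.8500 / (0.35·0.8500 + 0.1·0.1500) ≈ 0.9520
After 'flag': P(supplier A) = 0.65·0.9520 / (0.65·0.9520 + 0.9·0.0480) ≈ 0.9347

0.935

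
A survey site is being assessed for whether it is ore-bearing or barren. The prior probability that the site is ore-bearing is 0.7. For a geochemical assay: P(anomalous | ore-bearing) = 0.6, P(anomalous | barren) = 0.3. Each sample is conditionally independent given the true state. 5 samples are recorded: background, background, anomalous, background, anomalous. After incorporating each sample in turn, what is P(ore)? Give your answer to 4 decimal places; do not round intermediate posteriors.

Each posterior becomes the prior for the next update.
After 'background': P(ore) = 0.4·0.7000 / (0.4·0.7000 + 0.7·0.3000) ≈ 0.5714
After 'background': P(ore) = 0.4·0.5714 / (0.4·0.5714 + 0.7·0.4286) ≈ 0.4324
After 'anomalous': P(ore) = 0.6·0.4324 / (0.6·0.4324 + 0.3·0.5676) ≈ 0.6038
After 'background': P(ore) = 0.4·0.6038 / (0.4·0.6038 + 0.7·0.3962) ≈ 0.4655
After 'anomalous': P(ore) = 0.6·0.4655 / (0.6·0.4655 + 0.3·0.5345) ≈ 0.6352

0.6352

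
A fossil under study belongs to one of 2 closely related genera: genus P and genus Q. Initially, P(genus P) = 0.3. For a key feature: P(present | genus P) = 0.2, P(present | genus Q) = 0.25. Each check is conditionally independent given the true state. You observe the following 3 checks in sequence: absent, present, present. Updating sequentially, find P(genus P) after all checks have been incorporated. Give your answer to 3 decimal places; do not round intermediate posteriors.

0.226

After 'absent': P(genus P) = 0.8·0.3000 / (0.8·0.3000 + 0.75·0.7000) ≈ 0.3137
After 'present': P(genus P) = 0.2·0.3137 / (0.2·0.3137 + 0.25·0.6863) ≈ 0.2678
After 'present': P(genus P) = 0.2·0.2678 / (0.2·0.2678 + 0.25·0.7322) ≈ 0.2263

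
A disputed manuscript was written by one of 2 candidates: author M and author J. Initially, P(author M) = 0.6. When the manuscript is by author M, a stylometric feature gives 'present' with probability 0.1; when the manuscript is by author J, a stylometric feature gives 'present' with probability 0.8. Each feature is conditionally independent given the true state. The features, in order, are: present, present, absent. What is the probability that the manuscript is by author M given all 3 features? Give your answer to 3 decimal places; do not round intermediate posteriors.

0.095

After 'present': P(author M) = 0.1·0.6000 / (0.1·0.6000 + 0.8·0.4000) ≈ 0.1579
After 'present': P(author M) = 0.1·0.1579 / (0.1·0.1579 + 0.8·0.8421) ≈ 0.0229
After 'absent': P(author M) = 0.9·0.0229 / (0.9·0.0229 + 0.2·0.9771) ≈ 0.0954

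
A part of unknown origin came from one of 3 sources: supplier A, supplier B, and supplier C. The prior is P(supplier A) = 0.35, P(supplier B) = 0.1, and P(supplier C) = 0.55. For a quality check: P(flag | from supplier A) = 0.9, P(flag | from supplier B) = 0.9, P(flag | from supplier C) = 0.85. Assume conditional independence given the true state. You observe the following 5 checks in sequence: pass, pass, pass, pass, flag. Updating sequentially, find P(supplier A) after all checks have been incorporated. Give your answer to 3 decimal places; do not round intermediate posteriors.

0.114

After 'pass': normaliser = 0.1·0.3500 + 0.1·0.1000 + 0.15·0.5500; P(supplier A) ≈ 0.2745, P(supplier B) ≈ 0.0784, P(supplier C) ≈ 0.6471
After 'pass': normaliser = 0.1·0.2745 + 0.1·0.0784 + 0.15·0.6471; P(supplier A) ≈ 0.2074, P(supplier B) ≈ 0.0593, P(supplier C) ≈ 0.7333
After 'pass': normaliser = 0.1·0.2074 + 0.1·0.0593 + 0.15·0.7333; P(supplier A) ≈ 0.1518, P(supplier B) ≈ 0.0434, P(supplier C) ≈ 0.8049
After 'pass': normaliser = 0.1·0.1518 + 0.1·0.0434 + 0.15·0.8049; P(supplier A) ≈ 0.1082, P(supplier B) ≈ 0.0309, P(supplier C) ≈ 0.8609
After 'flag': normaliser = 0.9·0.1082 + 0.9·0.0309 + 0.85·0.8609; P(supplier A) ≈ 0.1136, P(supplier B) ≈ 0.0325, P(supplier C) ≈ 0.8539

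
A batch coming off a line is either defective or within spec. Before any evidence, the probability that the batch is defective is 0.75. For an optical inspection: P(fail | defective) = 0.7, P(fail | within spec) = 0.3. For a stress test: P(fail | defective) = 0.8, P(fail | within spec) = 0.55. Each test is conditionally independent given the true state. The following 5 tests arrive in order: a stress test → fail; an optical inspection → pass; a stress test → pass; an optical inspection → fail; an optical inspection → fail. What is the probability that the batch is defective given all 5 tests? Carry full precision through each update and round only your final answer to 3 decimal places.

Apply Bayes' rule sequentially, carrying P(defective) forward.
After a stress test='fail': P(defective) = 0.8·0.7500 / (0.8·0.7500 + 0.55·0.2500) ≈ 0.8136
After an optical inspection='pass': P(defective) = 0.3·0.8136 / (0.3·0.8136 + 0.7·0.1864) ≈ 0.6516
After a stress test='pass': P(defective) = 0.2·0.6516 / (0.2·0.6516 + 0.45·0.3484) ≈ 0.4539
After an optical inspection='fail': P(defective) = 0.7·0.4539 / (0.7·0.4539 + 0.3·0.5461) ≈ 0.6598
After an optical inspection='fail': P(defective) = 0.7·0.6598 / (0.7·0.6598 + 0.3·0.3402) ≈ 0.8190

0.819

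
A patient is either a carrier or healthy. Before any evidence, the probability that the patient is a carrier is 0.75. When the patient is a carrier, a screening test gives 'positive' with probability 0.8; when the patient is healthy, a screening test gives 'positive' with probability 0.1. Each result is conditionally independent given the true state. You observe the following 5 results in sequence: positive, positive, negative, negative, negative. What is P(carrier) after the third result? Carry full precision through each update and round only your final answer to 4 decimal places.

0.9771

After 'positive': P(carrier) = 0.8·0.7500 / (0.8·0.7500 + 0.1·0.2500) ≈ 0.9600
After 'positive': P(carrier) = 0.8·0.9600 / (0.8·0.9600 + 0.1·0.0400) ≈ 0.9948
After 'negative': P(carrier) = 0.2·0.9948 / (0.2·0.9948 + 0.9·0.0052) ≈ 0.9771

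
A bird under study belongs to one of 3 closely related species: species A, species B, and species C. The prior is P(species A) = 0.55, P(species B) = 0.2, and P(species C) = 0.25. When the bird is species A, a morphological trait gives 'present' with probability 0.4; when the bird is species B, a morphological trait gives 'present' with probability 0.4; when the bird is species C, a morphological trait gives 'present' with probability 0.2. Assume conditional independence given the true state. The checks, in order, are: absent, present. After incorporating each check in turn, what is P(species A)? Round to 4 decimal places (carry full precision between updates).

Each posterior becomes the prior for the next update.
After 'absent': normaliser = 0.6·0.5500 + 0.6·0.2000 + 0.8·0.2500; P(species A) ≈ 0.5077, P(species B) ≈ 0.1846, P(species C) ≈ 0.3077
After 'present': normaliser = 0.4·0.5077 + 0.4·0.1846 + 0.2·0.3077; P(species A) ≈ 0.6000, P(species B) ≈ 0.2182, P(species C) ≈ 0.1818

0.6000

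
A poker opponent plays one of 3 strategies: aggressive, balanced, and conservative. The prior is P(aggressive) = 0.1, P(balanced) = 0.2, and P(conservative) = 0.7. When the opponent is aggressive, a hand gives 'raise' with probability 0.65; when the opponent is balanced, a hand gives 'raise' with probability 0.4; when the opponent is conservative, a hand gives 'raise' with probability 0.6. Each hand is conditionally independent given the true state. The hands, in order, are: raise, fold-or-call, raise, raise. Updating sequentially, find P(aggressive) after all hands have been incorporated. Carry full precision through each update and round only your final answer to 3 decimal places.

0.124

Apply Bayes' rule sequentially, carrying P(aggressive) forward.
After 'raise': normaliser = 0.65·0.1000 + 0.4·0.2000 + 0.6·0.7000; P(aggressive) ≈ 0.1150, P(balanced) ≈ 0.1416, P(conservative) ≈ 0.7434
After 'fold-or-call': normaliser = 0.35·0.1150 + 0.6·0.1416 + 0.4·0.7434; P(aggressive) ≈ 0.0953, P(balanced) ≈ 0.2010, P(conservative) ≈ 0.7037
After 'raise': normaliser = 0.65·0.0953 + 0.4·0.2010 + 0.6·0.7037; P(aggressive) ≈ 0.1097, P(balanced) ≈ 0.1424, P(conservative) ≈ 0.7478
After 'raise': normaliser = 0.65·0.1097 + 0.4·0.1424 + 0.6·0.7478; P(aggressive) ≈ 0.1236, P(balanced) ≈ 0.0988, P(conservative) ≈ 0.7777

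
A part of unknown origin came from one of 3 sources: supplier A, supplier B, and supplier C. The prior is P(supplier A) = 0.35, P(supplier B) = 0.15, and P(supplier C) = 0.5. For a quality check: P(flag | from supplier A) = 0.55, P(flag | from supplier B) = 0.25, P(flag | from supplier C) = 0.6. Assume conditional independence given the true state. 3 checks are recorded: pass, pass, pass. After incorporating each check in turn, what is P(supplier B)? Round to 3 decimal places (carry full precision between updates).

After 'pass': normaliser = 0.45·0.3500 + 0.75·0.1500 + 0.4·0.5000; P(supplier A) ≈ 0.3351, P(supplier B) ≈ 0.2394, P(supplier C) ≈ 0.4255
After 'pass': normaliser = 0.45·0.3351 + 0.75·0.2394 + 0.4·0.4255; P(supplier A) ≈ 0.3013, P(supplier B) ≈ 0.3587, P(supplier C) ≈ 0.3401
After 'pass': normaliser = 0.45·0.3013 + 0.75·0.3587 + 0.4·0.3401; P(supplier A) ≈ 0.2508, P(supplier B) ≈ 0.4976, P(supplier C) ≈ 0.2516

0.498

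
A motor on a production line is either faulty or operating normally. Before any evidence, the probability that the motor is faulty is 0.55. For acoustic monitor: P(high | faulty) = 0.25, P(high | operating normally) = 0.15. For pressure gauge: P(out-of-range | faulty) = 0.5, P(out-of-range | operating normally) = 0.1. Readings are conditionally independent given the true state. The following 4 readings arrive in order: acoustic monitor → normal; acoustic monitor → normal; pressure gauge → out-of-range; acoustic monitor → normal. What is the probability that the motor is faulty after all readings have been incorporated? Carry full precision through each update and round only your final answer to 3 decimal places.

Each posterior becomes the prior for the next update.
After acoustic monitor='normal': P(faulty) = 0.75·0.5500 / (0.75·0.5500 + 0.85·0.4500) ≈ 0.5189
After acoustic monitor='normal': P(faulty) = 0.75·0.5189 / (0.75·0.5189 + 0.85·0.4811) ≈ 0.4876
After pressure gauge='out-of-range': P(faulty) = 0.5·0.4876 / (0.5·0.4876 + 0.1·0.5124) ≈ 0.8263
After acoustic monitor='normal': P(faulty) = 0.75·0.8263 / (0.75·0.8263 + 0.85·0.1737) ≈ 0.8076

0.808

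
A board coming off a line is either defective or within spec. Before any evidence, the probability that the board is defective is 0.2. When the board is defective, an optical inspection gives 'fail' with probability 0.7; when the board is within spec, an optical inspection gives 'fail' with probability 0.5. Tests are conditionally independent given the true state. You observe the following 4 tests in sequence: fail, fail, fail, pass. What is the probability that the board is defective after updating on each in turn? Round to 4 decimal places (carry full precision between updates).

0.2916

After 'fail': P(defective) = 0.7·0.2000 / (0.7·0.2000 + 0.5·0.8000) ≈ 0.2593
After 'fail': P(defective) = 0.7·0.2593 / (0.7·0.2593 + 0.5·0.7407) ≈ 0.3289
After 'fail': P(defective) = 0.7·0.3289 / (0.7·0.3289 + 0.5·0.6711) ≈ 0.4069
After 'pass': P(defective) = 0.3·0.4069 / (0.3·0.4069 + 0.5·0.5931) ≈ 0.2916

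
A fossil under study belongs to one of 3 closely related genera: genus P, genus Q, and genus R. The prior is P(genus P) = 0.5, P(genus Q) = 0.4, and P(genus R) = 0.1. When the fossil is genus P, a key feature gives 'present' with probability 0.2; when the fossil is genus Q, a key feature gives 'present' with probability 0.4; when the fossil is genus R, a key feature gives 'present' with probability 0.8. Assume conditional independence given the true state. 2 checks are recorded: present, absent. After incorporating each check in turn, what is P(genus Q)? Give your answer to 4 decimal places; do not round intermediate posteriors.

0.5000

After 'present': normaliser = 0.2·0.5000 + 0.4·0.4000 + 0.8·0.1000; P(genus P) ≈ 0.2941, P(genus Q) ≈ 0.4706, P(genus R) ≈ 0.2353
After 'absent': normaliser = 0.8·0.2941 + 0.6·0.4706 + 0.2·0.2353; P(genus P) ≈ 0.4167, P(genus Q) ≈ 0.5000, P(genus R) ≈ 0.0833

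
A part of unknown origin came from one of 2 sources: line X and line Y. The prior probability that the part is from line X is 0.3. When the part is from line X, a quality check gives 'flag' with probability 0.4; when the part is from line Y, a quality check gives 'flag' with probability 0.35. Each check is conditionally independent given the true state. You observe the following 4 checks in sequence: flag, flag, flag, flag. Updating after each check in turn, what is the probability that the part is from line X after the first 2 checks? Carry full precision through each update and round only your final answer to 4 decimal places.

0.3589

After 'flag': P(line X) = 0.4·0.3000 / (0.4·0.3000 + 0.35·0.7000) ≈ 0.3288
After 'flag': P(line X) = 0.4·0.3288 / (0.4·0.3288 + 0.35·0.6712) ≈ 0.3589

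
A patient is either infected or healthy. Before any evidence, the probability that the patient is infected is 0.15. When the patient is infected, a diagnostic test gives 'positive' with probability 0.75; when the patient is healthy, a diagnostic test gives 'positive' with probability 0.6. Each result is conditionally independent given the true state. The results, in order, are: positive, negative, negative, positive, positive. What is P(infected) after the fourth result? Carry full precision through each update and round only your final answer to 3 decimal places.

0.097

Each posterior becomes the prior for the next update.
After 'positive': P(infected) = 0.75·0.1500 / (0.75·0.1500 + 0.6·0.8500) ≈ 0.1807
After 'negative': P(infected) = 0.25·0.1807 / (0.25·0.1807 + 0.4·0.8193) ≈ 0.1212
After 'negative': P(infected) = 0.25·0.1212 / (0.25·0.1212 + 0.4·0.8788) ≈ 0.0793
After 'positive': P(infected) = 0.75·0.0793 / (0.75·0.0793 + 0.6·0.9207) ≈ 0.0972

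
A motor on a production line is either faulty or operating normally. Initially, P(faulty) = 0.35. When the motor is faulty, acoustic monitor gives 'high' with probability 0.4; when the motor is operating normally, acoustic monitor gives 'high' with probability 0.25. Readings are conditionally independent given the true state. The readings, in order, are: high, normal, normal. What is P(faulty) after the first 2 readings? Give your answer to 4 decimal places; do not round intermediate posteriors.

0.4080

Each posterior becomes the prior for the next update.
After 'high': P(faulty) = 0.4·0.3500 / (0.4·0.3500 + 0.25·0.6500) ≈ 0.4628
After 'normal': P(faulty) = 0.6·0.4628 / (0.6·0.4628 + 0.75·0.5372) ≈ 0.4080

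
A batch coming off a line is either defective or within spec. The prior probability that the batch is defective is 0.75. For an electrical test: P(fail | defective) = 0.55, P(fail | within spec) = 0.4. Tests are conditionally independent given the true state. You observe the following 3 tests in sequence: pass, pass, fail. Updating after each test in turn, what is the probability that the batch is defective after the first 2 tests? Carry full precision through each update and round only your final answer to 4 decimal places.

Each posterior becomes the prior for the next update.
After 'pass': P(defective) = 0.45·0.7500 / (0.45·0.7500 + 0.6·0.2500) ≈ 0.6923
After 'pass': P(defective) = 0.45·0.6923 / (0.45·0.6923 + 0.6·0.3077) ≈ 0.6279

0.6279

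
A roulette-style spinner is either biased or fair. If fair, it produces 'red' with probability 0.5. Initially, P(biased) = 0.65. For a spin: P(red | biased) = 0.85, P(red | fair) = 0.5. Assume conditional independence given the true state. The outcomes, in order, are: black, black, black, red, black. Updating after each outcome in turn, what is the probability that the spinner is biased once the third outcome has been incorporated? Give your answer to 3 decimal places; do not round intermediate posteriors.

0.048

After 'black': P(biased) = 0.15·0.6500 / (0.15·0.6500 + 0.5·0.3500) ≈ 0.3578
After 'black': P(biased) = 0.15·0.3578 / (0.15·0.3578 + 0.5·0.6422) ≈ 0.1432
After 'black': P(biased) = 0.15·0.1432 / (0.15·0.1432 + 0.5·0.8568) ≈ 0.0477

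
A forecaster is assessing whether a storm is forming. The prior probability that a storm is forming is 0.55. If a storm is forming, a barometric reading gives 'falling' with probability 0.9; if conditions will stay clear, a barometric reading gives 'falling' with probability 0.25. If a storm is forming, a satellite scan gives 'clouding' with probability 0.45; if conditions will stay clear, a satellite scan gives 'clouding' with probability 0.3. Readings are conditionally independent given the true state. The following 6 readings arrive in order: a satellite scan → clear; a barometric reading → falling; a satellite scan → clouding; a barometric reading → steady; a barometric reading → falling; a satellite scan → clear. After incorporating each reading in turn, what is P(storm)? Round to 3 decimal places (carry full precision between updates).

Apply Bayes' rule sequentially, carrying P(storm) forward.
After a satellite scan='clear': P(storm) = 0.55·0.5500 / (0.55·0.5500 + 0.7·0.4500) ≈ 0.4899
After a barometric reading='falling': P(storm) = 0.9·0.4899 / (0.9·0.4899 + 0.25·0.5101) ≈ 0.7756
After a satellite scan='clouding': P(storm) = 0.45·0.7756 / (0.45·0.7756 + 0.3·0.2244) ≈ 0.8383
After a barometric reading='steady': P(storm) = 0.1·0.8383 / (0.1·0.8383 + 0.75·0.1617) ≈ 0.4088
After a barometric reading='falling': P(storm) = 0.9·0.4088 / (0.9·0.4088 + 0.25·0.5912) ≈ 0.7134
After a satellite scan='clear': P(storm) = 0.55·0.7134 / (0.55·0.7134 + 0.7·0.2866) ≈ 0.6617

0.662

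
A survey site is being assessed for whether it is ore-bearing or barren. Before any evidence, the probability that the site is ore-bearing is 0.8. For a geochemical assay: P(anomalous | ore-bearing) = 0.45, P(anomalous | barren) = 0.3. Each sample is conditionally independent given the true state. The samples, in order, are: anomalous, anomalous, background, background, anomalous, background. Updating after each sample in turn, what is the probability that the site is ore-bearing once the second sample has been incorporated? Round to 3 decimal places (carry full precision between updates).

After 'anomalous': P(ore) = 0.45·0.8000 / (0.45·0.8000 + 0.3·0.2000) ≈ 0.8571
After 'anomalous': P(ore) = 0.45·0.8571 / (0.45·0.8571 + 0.3·0.1429) ≈ 0.9000

0.900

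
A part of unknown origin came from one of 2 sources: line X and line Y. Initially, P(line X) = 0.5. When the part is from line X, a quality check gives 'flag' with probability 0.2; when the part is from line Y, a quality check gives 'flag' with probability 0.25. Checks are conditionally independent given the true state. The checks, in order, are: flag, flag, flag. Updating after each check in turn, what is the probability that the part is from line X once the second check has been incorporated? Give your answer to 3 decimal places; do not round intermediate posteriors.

0.390

Apply Bayes' rule sequentially, carrying P(line X) forward.
After 'flag': P(line X) = 0.2·0.5000 / (0.2·0.5000 + 0.25·0.5000) ≈ 0.4444
After 'flag': P(line X) = 0.2·0.4444 / (0.2·0.4444 + 0.25·0.5556) ≈ 0.3902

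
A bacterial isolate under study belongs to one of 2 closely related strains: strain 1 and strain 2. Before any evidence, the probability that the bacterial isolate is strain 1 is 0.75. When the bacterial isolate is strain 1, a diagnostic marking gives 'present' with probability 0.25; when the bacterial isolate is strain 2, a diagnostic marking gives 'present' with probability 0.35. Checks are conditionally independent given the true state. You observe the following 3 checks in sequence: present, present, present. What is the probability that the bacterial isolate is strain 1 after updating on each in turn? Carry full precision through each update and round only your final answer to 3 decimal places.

0.522

After 'present': P(strain 1) = 0.25·0.7500 / (0.25·0.7500 + 0.35·0.2500) ≈ 0.6818
After 'present': P(strain 1) = 0.25·0.6818 / (0.25·0.6818 + 0.35·0.3182) ≈ 0.6048
After 'present': P(strain 1) = 0.25·0.6048 / (0.25·0.6048 + 0.35·0.3952) ≈ 0.5223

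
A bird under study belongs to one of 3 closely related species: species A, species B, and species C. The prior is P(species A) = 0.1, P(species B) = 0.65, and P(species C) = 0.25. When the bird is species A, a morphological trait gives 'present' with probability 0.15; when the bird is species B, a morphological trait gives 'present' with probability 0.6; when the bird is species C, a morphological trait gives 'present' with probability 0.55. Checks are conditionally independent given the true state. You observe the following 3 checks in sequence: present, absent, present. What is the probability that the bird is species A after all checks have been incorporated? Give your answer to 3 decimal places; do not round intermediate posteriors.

After 'present': normaliser = 0.15·0.1000 + 0.6·0.6500 + 0.55·0.2500; P(species A) ≈ 0.0276, P(species B) ≈ 0.7189, P(species C) ≈ 0.2535
After 'absent': normaliser = 0.85·0.0276 + 0.4·0.7189 + 0.45·0.2535; P(species A) ≈ 0.0553, P(species B) ≈ 0.6764, P(species C) ≈ 0.2683
After 'present': normaliser = 0.15·0.0553 + 0.6·0.6764 + 0.55·0.2683; P(species A) ≈ 0.0148, P(species B) ≈ 0.7225, P(species C) ≈ 0.2627

0.015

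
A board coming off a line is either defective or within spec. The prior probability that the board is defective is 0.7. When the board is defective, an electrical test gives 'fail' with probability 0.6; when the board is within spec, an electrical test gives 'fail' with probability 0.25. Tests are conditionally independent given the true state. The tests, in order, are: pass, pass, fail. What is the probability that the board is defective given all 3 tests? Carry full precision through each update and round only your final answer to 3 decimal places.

Each posterior becomes the prior for the next update.
After 'pass': P(defective) = 0.4·0.7000 / (0.4·0.7000 + 0.75·0.3000) ≈ 0.5545
After 'pass': P(defective) = 0.4·0.5545 / (0.4·0.5545 + 0.75·0.4455) ≈ 0.3989
After 'fail': P(defective) = 0.6·0.3989 / (0.6·0.3989 + 0.25·0.6011) ≈ 0.6143

0.614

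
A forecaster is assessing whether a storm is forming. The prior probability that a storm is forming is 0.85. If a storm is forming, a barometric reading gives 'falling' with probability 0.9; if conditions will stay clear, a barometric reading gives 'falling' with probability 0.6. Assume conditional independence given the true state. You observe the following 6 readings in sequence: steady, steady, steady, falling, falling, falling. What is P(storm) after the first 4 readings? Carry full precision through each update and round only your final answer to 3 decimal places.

0.117

After 'steady': P(storm) = 0.1·0.8500 / (0.1·0.8500 + 0.4·0.1500) ≈ 0.5862
After 'steady': P(storm) = 0.1·0.5862 / (0.1·0.5862 + 0.4·0.4138) ≈ 0.2615
After 'steady': P(storm) = 0.1·0.2615 / (0.1·0.2615 + 0.4·0.7385) ≈ 0.0813
After 'falling': P(storm) = 0.9·0.0813 / (0.9·0.0813 + 0.6·0.9187) ≈ 0.1172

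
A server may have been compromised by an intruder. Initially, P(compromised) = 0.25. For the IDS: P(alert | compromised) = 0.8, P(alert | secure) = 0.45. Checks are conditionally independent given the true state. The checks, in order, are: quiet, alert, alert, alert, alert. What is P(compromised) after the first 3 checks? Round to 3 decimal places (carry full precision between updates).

After 'quiet': P(compromised) = 0.2·0.2500 / (0.2·0.2500 + 0.55·0.7500) ≈ 0.1081
After 'alert': P(compromised) = 0.8·0.1081 / (0.8·0.1081 + 0.45·0.8919) ≈ 0.1773
After 'alert': P(compromised) = 0.8·0.1773 / (0.8·0.1773 + 0.45·0.8227) ≈ 0.2770

0.277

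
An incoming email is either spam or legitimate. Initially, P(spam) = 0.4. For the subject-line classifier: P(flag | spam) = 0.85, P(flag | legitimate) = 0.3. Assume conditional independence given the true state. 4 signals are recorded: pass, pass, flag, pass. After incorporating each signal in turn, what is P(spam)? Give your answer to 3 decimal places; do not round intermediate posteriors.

After 'pass': P(spam) = 0.15·0.4000 / (0.15·0.4000 + 0.7·0.6000) ≈ 0.1250
After 'pass': P(spam) = 0.15·0.1250 / (0.15·0.1250 + 0.7·0.8750) ≈ 0.0297
After 'flag': P(spam) = 0.85·0.0297 / (0.85·0.0297 + 0.3·0.9703) ≈ 0.0798
After 'pass': P(spam) = 0.15·0.0798 / (0.15·0.0798 + 0.7·0.9202) ≈ 0.0182

0.018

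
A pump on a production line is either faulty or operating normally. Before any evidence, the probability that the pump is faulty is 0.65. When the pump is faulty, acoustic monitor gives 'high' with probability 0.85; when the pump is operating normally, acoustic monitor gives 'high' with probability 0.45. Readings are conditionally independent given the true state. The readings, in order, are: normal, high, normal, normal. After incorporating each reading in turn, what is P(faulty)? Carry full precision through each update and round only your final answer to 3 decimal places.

0.066

After 'normal': P(faulty) = 0.15·0.6500 / (0.15·0.6500 + 0.55·0.3500) ≈ 0.3362
After 'high': P(faulty) = 0.85·0.3362 / (0.85·0.3362 + 0.45·0.6638) ≈ 0.4889
After 'normal': P(faulty) = 0.15·0.4889 / (0.15·0.4889 + 0.55·0.5111) ≈ 0.2069
After 'normal': P(faulty) = 0.15·0.2069 / (0.15·0.2069 + 0.55·0.7931) ≈ 0.0664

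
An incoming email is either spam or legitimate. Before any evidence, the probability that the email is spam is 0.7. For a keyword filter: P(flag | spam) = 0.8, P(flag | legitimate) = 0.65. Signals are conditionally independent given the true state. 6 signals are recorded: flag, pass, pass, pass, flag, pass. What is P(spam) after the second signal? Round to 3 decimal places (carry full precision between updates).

After 'flag': P(spam) = 0.8·0.7000 / (0.8·0.7000 + 0.65·0.3000) ≈ 0.7417
After 'pass': P(spam) = 0.2·0.7417 / (0.2·0.7417 + 0.35·0.2583) ≈ 0.6214

0.621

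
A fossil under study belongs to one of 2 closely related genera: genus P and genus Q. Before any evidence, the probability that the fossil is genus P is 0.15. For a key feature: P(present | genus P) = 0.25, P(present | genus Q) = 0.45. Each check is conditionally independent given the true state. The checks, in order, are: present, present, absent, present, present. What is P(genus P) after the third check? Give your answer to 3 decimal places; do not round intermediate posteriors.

0.069

After 'present': P(genus P) = 0.25·0.1500 / (0.25·0.1500 + 0.45·0.8500) ≈ 0.0893
After 'present': P(genus P) = 0.25·0.0893 / (0.25·0.0893 + 0.45·0.9107) ≈ 0.0517
After 'absent': P(genus P) = 0.75·0.0517 / (0.75·0.0517 + 0.55·0.9483) ≈ 0.0691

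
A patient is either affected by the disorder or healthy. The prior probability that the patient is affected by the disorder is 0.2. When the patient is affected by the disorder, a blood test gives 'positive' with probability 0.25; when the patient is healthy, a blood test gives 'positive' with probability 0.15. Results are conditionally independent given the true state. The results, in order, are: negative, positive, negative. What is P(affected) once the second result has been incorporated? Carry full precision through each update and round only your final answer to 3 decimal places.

Apply Bayes' rule sequentially, carrying P(affected) forward.
After 'negative': P(affected) = 0.75·0.2000 / (0.75·0.2000 + 0.85·0.8000) ≈ 0.1807
After 'positive': P(affected) = 0.25·0.1807 / (0.25·0.1807 + 0.15·0.8193) ≈ 0.2688

0.269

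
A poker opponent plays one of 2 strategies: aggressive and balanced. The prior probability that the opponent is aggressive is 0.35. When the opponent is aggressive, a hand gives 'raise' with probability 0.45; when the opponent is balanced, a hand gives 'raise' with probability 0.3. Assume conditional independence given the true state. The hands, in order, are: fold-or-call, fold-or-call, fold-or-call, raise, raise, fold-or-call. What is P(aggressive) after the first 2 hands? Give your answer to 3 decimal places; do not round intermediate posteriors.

0.249

After 'fold-or-call': P(aggressive) = 0.55·0.3500 / (0.55·0.3500 + 0.7·0.6500) ≈ 0.2973
After 'fold-or-call': P(aggressive) = 0.55·0.2973 / (0.55·0.2973 + 0.7·0.7027) ≈ 0.2495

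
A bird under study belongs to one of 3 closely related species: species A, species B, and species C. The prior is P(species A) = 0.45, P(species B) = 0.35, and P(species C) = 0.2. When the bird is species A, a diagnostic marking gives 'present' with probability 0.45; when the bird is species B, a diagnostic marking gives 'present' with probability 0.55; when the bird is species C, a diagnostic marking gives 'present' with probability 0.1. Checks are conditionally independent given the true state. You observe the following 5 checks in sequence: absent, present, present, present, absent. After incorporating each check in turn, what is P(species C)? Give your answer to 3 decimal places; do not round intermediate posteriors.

0.007

After 'absent': normaliser = 0.55·0.4500 + 0.45·0.3500 + 0.9·0.2000; P(species A) ≈ 0.4231, P(species B) ≈ 0.2692, P(species C) ≈ 0.3077
After 'present': normaliser = 0.45·0.4231 + 0.55·0.2692 + 0.1·0.3077; P(species A) ≈ 0.5156, P(species B) ≈ 0.4010, P(species C) ≈ 0.0833
After 'present': normaliser = 0.45·0.5156 + 0.55·0.4010 + 0.1·0.0833; P(species A) ≈ 0.5034, P(species B) ≈ 0.4785, P(species C) ≈ 0.0181
After 'present': normaliser = 0.45·0.5034 + 0.55·0.4785 + 0.1·0.0181; P(species A) ≈ 0.4609, P(species B) ≈ 0.5355, P(species C) ≈ 0.0037
After 'absent': normaliser = 0.55·0.4609 + 0.45·0.5355 + 0.9·0.0037; P(species A) ≈ 0.5092, P(species B) ≈ 0.4841, P(species C) ≈ 0.0067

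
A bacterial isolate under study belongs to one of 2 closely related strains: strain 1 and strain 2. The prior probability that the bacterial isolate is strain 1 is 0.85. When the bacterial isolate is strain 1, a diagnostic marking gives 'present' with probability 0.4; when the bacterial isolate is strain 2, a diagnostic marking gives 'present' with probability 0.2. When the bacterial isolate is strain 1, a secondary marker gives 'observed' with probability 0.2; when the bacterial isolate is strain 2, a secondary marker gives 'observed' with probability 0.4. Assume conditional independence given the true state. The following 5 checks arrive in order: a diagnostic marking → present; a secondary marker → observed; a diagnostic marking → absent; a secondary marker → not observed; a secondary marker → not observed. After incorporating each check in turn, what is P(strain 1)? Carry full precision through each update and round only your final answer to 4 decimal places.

0.8831

After a diagnostic marking='present': P(strain 1) = 0.4·0.8500 / (0.4·0.8500 + 0.2·0.1500) ≈ 0.9189
After a secondary marker='observed': P(strain 1) = 0.2·0.9189 / (0.2·0.9189 + 0.4·0.0811) ≈ 0.8500
After a diagnostic marking='absent': P(strain 1) = 0.6·0.8500 / (0.6·0.8500 + 0.8·0.1500) ≈ 0.8095
After a secondary marker='not observed': P(strain 1) = 0.8·0.8095 / (0.8·0.8095 + 0.6·0.1905) ≈ 0.8500
After a secondary marker='not observed': P(strain 1) = 0.8·0.8500 / (0.8·0.8500 + 0.6·0.1500) ≈ 0.8831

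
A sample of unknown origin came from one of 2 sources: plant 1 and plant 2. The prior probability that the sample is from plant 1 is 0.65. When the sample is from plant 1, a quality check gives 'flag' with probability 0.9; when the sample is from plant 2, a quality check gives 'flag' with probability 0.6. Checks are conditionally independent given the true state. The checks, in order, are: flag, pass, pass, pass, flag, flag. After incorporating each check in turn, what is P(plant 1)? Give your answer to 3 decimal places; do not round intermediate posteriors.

After 'flag': P(plant 1) = 0.9·0.6500 / (0.9·0.6500 + 0.6·0.3500) ≈ 0.7358
After 'pass': P(plant 1) = 0.1·0.7358 / (0.1·0.7358 + 0.4·0.2642) ≈ 0.4105
After 'pass': P(plant 1) = 0.1·0.4105 / (0.1·0.4105 + 0.4·0.5895) ≈ 0.1483
After 'pass': P(plant 1) = 0.1·0.1483 / (0.1·0.1483 + 0.4·0.8517) ≈ 0.0417
After 'flag': P(plant 1) = 0.9·0.0417 / (0.9·0.0417 + 0.6·0.9583) ≈ 0.0613
After 'flag': P(plant 1) = 0.9·0.0613 / (0.9·0.0613 + 0.6·0.9387) ≈ 0.0892

0.089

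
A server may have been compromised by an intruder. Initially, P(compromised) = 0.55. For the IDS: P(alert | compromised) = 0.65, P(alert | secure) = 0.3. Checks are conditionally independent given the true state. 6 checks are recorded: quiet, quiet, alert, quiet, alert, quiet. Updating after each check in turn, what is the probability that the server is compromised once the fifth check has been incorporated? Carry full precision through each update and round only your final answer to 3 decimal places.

After 'quiet': P(compromised) = 0.35·0.5500 / (0.35·0.5500 + 0.7·0.4500) ≈ 0.3793
After 'quiet': P(compromised) = 0.35·0.3793 / (0.35·0.3793 + 0.7·0.6207) ≈ 0.2340
After 'alert': P(compromised) = 0.65·0.2340 / (0.65·0.2340 + 0.3·0.7660) ≈ 0.3983
After 'quiet': P(compromised) = 0.35·0.3983 / (0.35·0.3983 + 0.7·0.6017) ≈ 0.2487
After 'alert': P(compromised) = 0.65·0.2487 / (0.65·0.2487 + 0.3·0.7513) ≈ 0.4177

0.418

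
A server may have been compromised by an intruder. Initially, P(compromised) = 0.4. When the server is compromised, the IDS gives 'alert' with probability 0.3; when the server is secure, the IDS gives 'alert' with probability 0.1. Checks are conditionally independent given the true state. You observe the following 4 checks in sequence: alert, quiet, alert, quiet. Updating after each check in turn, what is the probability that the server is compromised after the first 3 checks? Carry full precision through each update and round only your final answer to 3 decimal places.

Each posterior becomes the prior for the next update.
After 'alert': P(compromised) = 0.3·0.4000 / (0.3·0.4000 + 0.1·0.6000) ≈ 0.6667
After 'quiet': P(compromised) = 0.7·0.6667 / (0.7·0.6667 + 0.9·0.3333) ≈ 0.6087
After 'alert': P(compromised) = 0.3·0.6087 / (0.3·0.6087 + 0.1·0.3913) ≈ 0.8235

0.824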